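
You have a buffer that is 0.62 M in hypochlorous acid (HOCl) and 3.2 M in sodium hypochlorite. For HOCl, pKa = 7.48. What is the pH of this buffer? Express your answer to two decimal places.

pH = 8.19

Henderson–Hasselbalch: pH = pKa + log([OCl-]/[HOCl]) = 7.48 + log(3.2/0.62)
pH = 7.48 + (+0.713) = 8.19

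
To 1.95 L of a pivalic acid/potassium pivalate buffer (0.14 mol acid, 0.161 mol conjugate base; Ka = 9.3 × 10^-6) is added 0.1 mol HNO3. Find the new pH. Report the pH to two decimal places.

pH = 4.44

After neutralization: n((CH3)3CCOOH) = 0.24 mol, n((CH3)3CCOO-) = 0.061 mol.
pKa = −log(9.3 × 10^-6) = 5.032
Henderson–Hasselbalch with mole ratio 0.061/0.24: pH = 5.032 + (-0.595)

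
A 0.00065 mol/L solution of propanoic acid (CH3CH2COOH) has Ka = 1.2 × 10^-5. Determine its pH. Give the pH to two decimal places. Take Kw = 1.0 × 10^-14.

pH = 4.08

CH3CH2COOH ⇌ CH3CH2COO- + H+
From the ICE table, Ka = x²/(0.00065 − x) = 1.2 × 10^-5.
The 5% rule fails; solving x² + Ka·x − Ka·C₀ = 0 exactly:
x = (−Ka + √(Ka² + 4·Ka·C₀))/2 = 8.25 × 10^-5 M
pH = −log(8.25 × 10^-5) = 4.08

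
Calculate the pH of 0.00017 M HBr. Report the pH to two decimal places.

pH = 3.77

HBr is a strong acid and dissociates completely, so [H+] = 0.00017 M.
pH = -log(0.00017) = 3.77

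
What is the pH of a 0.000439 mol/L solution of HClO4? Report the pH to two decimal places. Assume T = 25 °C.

HClO4 is a strong acid and dissociates completely, so [H+] = 0.000439 M.
pH = -log(0.000439) = 3.36

pH = 3.36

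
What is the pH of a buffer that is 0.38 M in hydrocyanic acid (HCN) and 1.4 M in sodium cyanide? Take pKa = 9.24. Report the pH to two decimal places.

pH = 9.81

Henderson–Hasselbalch: pH = pKa + log([CN-]/[HCN]) = 9.24 + log(1.4/0.38)
pH = 9.24 + (+0.566) = 9.81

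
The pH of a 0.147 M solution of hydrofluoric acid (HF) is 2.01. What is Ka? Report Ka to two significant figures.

[H+] = 10^(-2.01) = 9.77 × 10^-3 M
At equilibrium [HA] = 0.147 − 9.77 × 10^-3 = 1.37 × 10^-1 M
Ka = [H+][A-]/[HA] = (9.77 × 10^-3)² / 1.37 × 10^-1 = 7.0 × 10^-4

Ka = 7.0 × 10^-4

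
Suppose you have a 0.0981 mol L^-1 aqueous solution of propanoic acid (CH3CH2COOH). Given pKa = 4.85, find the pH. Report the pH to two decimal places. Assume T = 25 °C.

CH3CH2COOH ⇌ CH3CH2COO- + H+
Ka = 10^(−4.85) = 1.41 × 10^-5
Ka = x²/(0.0981 − x) = 1.41 × 10^-5
Neglecting x in the denominator: x = √(1.41 × 10^-5 × 0.0981) = 1.18 × 10^-3 M
Check: 1.2% ionized — well under 5%, approximation valid.
pH = −log[H+] = −log(1.18 × 10^-3) = 2.93

pH = 2.93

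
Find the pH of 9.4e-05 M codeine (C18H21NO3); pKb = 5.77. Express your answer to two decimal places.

C18H21NO3 + H2O ⇌ C18H22NO3+ + OH-
Kb = 10^(−5.77) = 1.70 × 10^-6
Kb = [OH-]²/(9.4e-05 − [OH-]) = 1.70 × 10^-6
The 5% rule fails; solving [OH-]² + Kb·[OH-] − Kb·C₀ = 0 exactly:
[OH-] = [−1.7e-06 + √(1.7e-06² + 6.39e-10)]/2 = 1.18 × 10^-5 M
pOH = 4.93, so pH = 14.00 − pOH = 9.07

pH = 9.07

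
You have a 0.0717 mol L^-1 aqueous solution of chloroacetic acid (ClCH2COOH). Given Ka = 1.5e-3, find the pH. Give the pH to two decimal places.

pH = 2.02

ClCH2COOH ⇌ ClCH2COO- + H+
From the ICE table, Ka = x²/(0.0717 − x) = 1.5 × 10^-3.
The 5% rule fails; solving x² + Ka·x − Ka·C₀ = 0 exactly:
x = (−Ka + √(Ka² + 4·Ka·C₀))/2 = 9.65 × 10^-3 M
pH = −log(9.65 × 10^-3) = 2.02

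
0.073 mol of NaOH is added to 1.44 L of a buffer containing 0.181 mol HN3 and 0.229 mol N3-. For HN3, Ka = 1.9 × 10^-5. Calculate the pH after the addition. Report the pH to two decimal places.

OH- converts HN3 to N3-: HN3 → 0.108 mol, N3- → 0.302 mol.
pKa = −log(1.9 × 10^-5) = 4.721
Henderson–Hasselbalch with mole ratio 0.302/0.108: pH = 4.721 + (+0.447)

pH = 5.17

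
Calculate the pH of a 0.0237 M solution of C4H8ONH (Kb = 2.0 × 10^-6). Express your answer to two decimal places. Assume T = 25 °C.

pH = 10.34

C4H8ONH + H2O ⇌ C4H8ONH2+ + OH-
From the ICE table, Kb = x²/(0.0237 − x) = 2.0 × 10^-6.
Assume x ≪ 0.0237: x ≈ √(2.0 × 10^-6 × 0.0237) = 2.18 × 10^-4 M
(x/C₀ = 0.92% < 5%, so the approximation holds.)
pOH = 3.66, so pH = 14.00 − pOH = 10.34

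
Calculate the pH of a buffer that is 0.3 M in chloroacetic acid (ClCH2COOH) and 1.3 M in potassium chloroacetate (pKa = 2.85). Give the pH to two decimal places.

Using pH = pKa + log([base]/[acid]) with [base]/[acid] = 1.3/0.3:
pH = 2.85 + (+0.637) = 3.49

pH = 3.49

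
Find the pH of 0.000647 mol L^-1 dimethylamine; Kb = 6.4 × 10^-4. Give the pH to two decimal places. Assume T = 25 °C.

(CH3)2NH + H2O ⇌ (CH3)2NH2+ + OH-
Kb = [OH-]²/(0.000647 − [OH-]) = 6.4 × 10^-4
Here C₀/Kb ≈ 1.01, so the small-[OH-] approximation fails. Use the quadratic:
[OH-] = [−0.00064 + √(0.00064² + 1.66e-06)]/2 = 3.99 × 10^-4 M
pOH = −log(3.99 × 10^-4) = 3.40; pH = 14.00 − 3.40 = 10.60

pH = 10.60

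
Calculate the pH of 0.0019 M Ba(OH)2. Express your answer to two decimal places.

Ba(OH)2 is a strong base (each formula unit releases 2 OH-); [OH-] = 0.0038 M.
pOH = -log(0.0038) = 2.42
pH = 14.00 - 2.42 = 11.58

pH = 11.58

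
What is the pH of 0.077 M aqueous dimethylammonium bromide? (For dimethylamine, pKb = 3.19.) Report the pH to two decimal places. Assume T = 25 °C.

pH = 5.96

(CH3)2NH2+ is the conjugate acid of the weak base (CH3)2NH.
Kb = 10^(−3.19) = 6.46 × 10^-4
Ka = Kw/Kb = 1.0×10^-14 / 6.46 × 10^-4 = 1.55 × 10^-11
Let x = [H+] at equilibrium. Ka = x²/(0.077 − x).
Assume x ≪ 0.077: x ≈ √(1.55 × 10^-11 × 0.077) = 1.09 × 10^-6 M
Check: 0.0014% ionized — well under 5%, approximation valid.
pH = −log(1.09 × 10^-6) = 5.96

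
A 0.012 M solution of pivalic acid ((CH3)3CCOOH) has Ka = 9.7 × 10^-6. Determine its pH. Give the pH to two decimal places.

pH = 3.47

(CH3)3CCOOH ⇌ (CH3)3CCOO- + H+
Let x = [H+] at equilibrium. Ka = x²/(0.012 − x).
Neglecting x in the denominator: x = √(9.7 × 10^-6 × 0.012) = 3.41 × 10^-4 M
Check: 2.8% ionized — well under 5%, approximation valid.
pH = −log(3.41 × 10^-4) = 3.47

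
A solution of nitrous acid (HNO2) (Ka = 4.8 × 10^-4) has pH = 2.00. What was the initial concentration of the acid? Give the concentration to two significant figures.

C₀ = 2.2 × 10^-1 M

[H+] = 10^(-2.00) = 1.00 × 10^-2 M = x
Ka = x²/(C₀ − x) ⇒ C₀ = x + x²/Ka
C₀ = 1.00 × 10^-2 + (1.00 × 10^-2)²/(4.8 × 10^-4) = 2.18 × 10^-1 M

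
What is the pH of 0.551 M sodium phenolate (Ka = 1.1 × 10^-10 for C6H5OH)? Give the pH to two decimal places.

C6H5O- is the conjugate base of the weak acid C6H5OH.
Kb = Kw/Ka = 1.0×10^-14 / 1.1 × 10^-10 = 9.09 × 10^-5
Kb = [OH-]²/(0.551 − [OH-]) = 9.09 × 10^-5
Since Kb ≪ C₀, [OH-] ≈ √(Kb·C₀) = 7.08 × 10^-3 M.
([OH-]/C₀ = 1.3% < 5%, so the approximation holds.)
pOH = −log(7.08 × 10^-3) = 2.15; pH = 14.00 − 2.15 = 11.85

pH = 11.85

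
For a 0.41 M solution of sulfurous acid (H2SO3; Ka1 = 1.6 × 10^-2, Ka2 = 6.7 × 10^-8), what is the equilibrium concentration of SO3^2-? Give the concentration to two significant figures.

First ionization gives [H+] ≈ [HSO3-] = 7.34 × 10^-2 M.
Second step: Ka2 = [H+][SO3^2-]/[HSO3-] ≈ [SO3^2-] (since [H+] ≈ [HSO3-]).
So [SO3^2-] ≈ Ka2.

6.7 × 10^-8 M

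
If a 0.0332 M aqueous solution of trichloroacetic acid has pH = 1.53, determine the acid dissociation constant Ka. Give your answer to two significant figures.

Ka = 2.4 × 10^-1

[H+] = 10^(-1.53) = 2.95 × 10^-2 M
At equilibrium [HA] = 0.0332 − 2.95 × 10^-2 = 3.70 × 10^-3 M
Ka = [H+][A-]/[HA] = (2.95 × 10^-2)² / 3.70 × 10^-3 = 2.4 × 10^-1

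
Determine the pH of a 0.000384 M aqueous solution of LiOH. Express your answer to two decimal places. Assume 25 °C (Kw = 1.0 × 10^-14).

pH = 10.58

LiOH is a strong base; [OH-] = 0.000384 M.
pOH = -log(0.000384) = 3.42
pH = 14.00 - 3.42 = 10.58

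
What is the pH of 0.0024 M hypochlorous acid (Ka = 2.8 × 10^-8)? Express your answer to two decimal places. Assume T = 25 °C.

HOCl ⇌ OCl- + H+
Ka = [H+]²/(0.0024 − [H+]) = 2.8 × 10^-8
Since Ka ≪ C₀, [H+] ≈ √(Ka·C₀) = 8.20 × 10^-6 M.
Check: 0.34% ionized — well under 5%, approximation valid.
pH = −log[H+] = −log(8.20 × 10^-6) = 5.09

pH = 5.09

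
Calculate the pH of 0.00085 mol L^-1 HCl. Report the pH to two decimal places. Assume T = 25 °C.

HCl is a strong acid and dissociates completely, so [H+] = 0.00085 M.
pH = -log(0.00085) = 3.07

pH = 3.07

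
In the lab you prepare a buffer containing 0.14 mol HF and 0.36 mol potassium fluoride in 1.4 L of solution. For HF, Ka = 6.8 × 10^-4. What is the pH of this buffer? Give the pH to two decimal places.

pKa = −log(6.8 × 10^-4) = 3.167
Henderson–Hasselbalch: pH = pKa + log([F-]/[HF]) = 3.167 + log(0.36/0.14)
pH = 3.167 + (+0.410) = 3.58

pH = 3.58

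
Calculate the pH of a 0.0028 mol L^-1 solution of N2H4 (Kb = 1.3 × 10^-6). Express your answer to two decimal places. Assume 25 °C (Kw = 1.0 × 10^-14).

N2H4 + H2O ⇌ N2H5+ + OH-
Kb = [OH-]²/(0.0028 − [OH-]) = 1.3 × 10^-6
Since Kb ≪ C₀, [OH-] ≈ √(Kb·C₀) = 6.03 × 10^-5 M.
Check: 2.2% ionized — well under 5%, approximation valid.
pOH = −log(6.03 × 10^-5) = 4.22; pH = 14.00 − 4.22 = 9.78

pH = 9.78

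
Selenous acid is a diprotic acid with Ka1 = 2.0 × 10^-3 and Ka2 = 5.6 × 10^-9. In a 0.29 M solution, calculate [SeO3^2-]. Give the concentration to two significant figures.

First ionization gives [H+] ≈ [HSeO3-] = 2.31 × 10^-2 M.
Second step: Ka2 = [H+][SeO3^2-]/[HSeO3-] ≈ [SeO3^2-] (since [H+] ≈ [HSeO3-]).
So [SeO3^2-] ≈ Ka2.

5.6 × 10^-9 M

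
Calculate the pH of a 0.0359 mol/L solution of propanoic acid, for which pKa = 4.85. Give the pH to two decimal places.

pH = 3.15

CH3CH2COOH ⇌ CH3CH2COO- + H+
Ka = 10^(−4.85) = 1.41 × 10^-5
From the ICE table, Ka = x²/(0.0359 − x) = 1.41 × 10^-5.
Assume x ≪ 0.0359: x ≈ √(1.41 × 10^-5 × 0.0359) = 7.11 × 10^-4 M
pH = −log(7.11 × 10^-4) = 3.15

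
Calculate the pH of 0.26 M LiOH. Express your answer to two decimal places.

LiOH is a strong base; [OH-] = 0.26 M.
pOH = -log(0.26) = 0.59
pH = 14.00 - 0.59 = 13.41

pH = 13.41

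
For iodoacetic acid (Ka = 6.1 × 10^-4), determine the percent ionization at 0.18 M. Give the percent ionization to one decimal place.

ICH2COOH ⇌ ICH2COO- + H+; let x = [H+] at equilibrium.
Ka = x²/(C₀ − x); solving the quadratic gives x = 1.02 × 10^-2 M.
Fraction ionized = 1.02 × 10^-2 / 0.18 = 0.0567 → 5.7%

5.7%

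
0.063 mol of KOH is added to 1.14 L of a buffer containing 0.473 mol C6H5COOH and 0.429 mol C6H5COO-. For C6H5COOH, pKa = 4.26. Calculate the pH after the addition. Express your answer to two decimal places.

OH- converts C6H5COOH to C6H5COO-: C6H5COOH → 0.41 mol, C6H5COO- → 0.492 mol.
Henderson–Hasselbalch with mole ratio 0.492/0.41: pH = 4.26 + (+0.079)

pH = 4.34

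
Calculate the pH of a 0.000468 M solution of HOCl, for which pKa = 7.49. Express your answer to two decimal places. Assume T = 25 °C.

pH = 5.41

HOCl ⇌ OCl- + H+
Ka = 10^(−7.49) = 3.24 × 10^-8
From the ICE table, Ka = [H+]²/(0.000468 − [H+]) = 3.24 × 10^-8.
Neglecting [H+] in the denominator: [H+] = √(3.24 × 10^-8 × 0.000468) = 3.89 × 10^-6 M
pH = −log(3.89 × 10^-6) = 5.41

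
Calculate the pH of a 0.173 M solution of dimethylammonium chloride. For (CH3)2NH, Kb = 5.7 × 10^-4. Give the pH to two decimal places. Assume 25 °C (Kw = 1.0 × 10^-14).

(CH3)2NH2+ is the conjugate acid of the weak base (CH3)2NH.
Ka = Kw/Kb = 1.0×10^-14 / 5.7 × 10^-4 = 1.75 × 10^-11
Ka = [H+]²/(0.173 − [H+]) = 1.75 × 10^-11
Neglecting [H+] in the denominator: [H+] = √(1.75 × 10^-11 × 0.173) = 1.74 × 10^-6 M
([H+]/C₀ = 0.001% < 5%, so the approximation holds.)
pH = −log(1.74 × 10^-6) = 5.76

pH = 5.76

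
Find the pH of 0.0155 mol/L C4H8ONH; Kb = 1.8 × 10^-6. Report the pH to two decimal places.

C4H8ONH + H2O ⇌ C4H8ONH2+ + OH-
From the ICE table, Kb = x²/(0.0155 − x) = 1.8 × 10^-6.
Since Kb ≪ C₀, x ≈ √(Kb·C₀) = 1.67 × 10^-4 M.
pOH = −log(1.67 × 10^-4) = 3.78; pH = 14.00 − 3.78 = 10.22

pH = 10.22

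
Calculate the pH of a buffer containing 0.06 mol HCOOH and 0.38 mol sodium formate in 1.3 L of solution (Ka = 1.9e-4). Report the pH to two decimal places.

pKa = −log(1.9 × 10^-4) = 3.721
Henderson–Hasselbalch: pH = pKa + log([HCOO-]/[HCOOH]) = 3.721 + log(0.38/0.06)
pH = 3.721 + (+0.802) = 4.52

pH = 4.52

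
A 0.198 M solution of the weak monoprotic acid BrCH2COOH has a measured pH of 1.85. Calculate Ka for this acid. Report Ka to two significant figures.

[H+] = 10^(-1.85) = 1.41 × 10^-2 M
At equilibrium [HA] = 0.198 − 1.41 × 10^-2 = 1.84 × 10^-1 M
Ka = [H+][A-]/[HA] = (1.41 × 10^-2)² / 1.84 × 10^-1 = 1.1 × 10^-3

Ka = 1.1 × 10^-3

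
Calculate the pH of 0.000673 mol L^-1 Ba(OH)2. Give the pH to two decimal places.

pH = 11.13

Ba(OH)2 is a strong base (each formula unit releases 2 OH-); [OH-] = 0.00135 M.
pOH = -log(0.00135) = 2.87
pH = 14.00 - 2.87 = 11.13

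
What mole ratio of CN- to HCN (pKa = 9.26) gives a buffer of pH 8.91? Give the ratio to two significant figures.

ratio = 0.45

pH = pKa + log(r) ⇒ log(r) = 8.91 − 9.26 = -0.35
r = [CN-]/[HCN] = 10^(-0.35) = 0.447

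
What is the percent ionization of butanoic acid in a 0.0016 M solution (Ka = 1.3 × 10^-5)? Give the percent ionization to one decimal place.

CH3(CH2)2COOH ⇌ CH3(CH2)2COO- + H+; let x = [H+] at equilibrium.
Ka = x²/(C₀ − x); solving the quadratic gives x = 1.38 × 10^-4 M.
% ionization = x/C₀ × 100% = 1.38 × 10^-4/0.0016 × 100% = 8.6%

8.6%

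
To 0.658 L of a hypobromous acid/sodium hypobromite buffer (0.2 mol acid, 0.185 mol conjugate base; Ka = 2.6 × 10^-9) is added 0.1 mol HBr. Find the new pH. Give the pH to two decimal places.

After neutralization: n(HOBr) = 0.3 mol, n(OBr-) = 0.085 mol.
pKa = −log(2.6 × 10^-9) = 8.585
Henderson–Hasselbalch with mole ratio 0.085/0.3: pH = 8.585 + (-0.548)

pH = 8.04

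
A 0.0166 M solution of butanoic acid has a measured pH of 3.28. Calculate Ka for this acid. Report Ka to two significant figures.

Ka = 1.7 × 10^-5

[H+] = 10^(-3.28) = 5.25 × 10^-4 M
At equilibrium [HA] = 0.0166 − 5.25 × 10^-4 = 1.61 × 10^-2 M
Ka = [H+][A-]/[HA] = (5.25 × 10^-4)² / 1.61 × 10^-2 = 1.7 × 10^-5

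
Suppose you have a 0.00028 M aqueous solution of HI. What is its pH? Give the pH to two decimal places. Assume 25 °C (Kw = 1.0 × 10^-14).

HI is a strong acid and dissociates completely, so [H+] = 0.00028 M.
pH = -log(0.00028) = 3.55

pH = 3.55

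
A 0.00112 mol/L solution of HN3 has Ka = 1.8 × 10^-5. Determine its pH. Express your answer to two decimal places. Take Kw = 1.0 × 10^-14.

HN3 ⇌ N3- + H+
From the ICE table, Ka = [H+]²/(0.00112 − [H+]) = 1.8 × 10^-5.
The 5% rule fails; solving [H+]² + Ka·[H+] − Ka·C₀ = 0 exactly:
[H+] = [−1.8e-05 + √(1.8e-05² + 8.06e-08)]/2 = 1.33 × 10^-4 M
pH = −log(1.33 × 10^-4) = 3.88

pH = 3.88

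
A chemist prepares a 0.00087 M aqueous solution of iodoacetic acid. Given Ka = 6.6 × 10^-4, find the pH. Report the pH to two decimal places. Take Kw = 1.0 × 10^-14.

pH = 3.30

ICH2COOH ⇌ ICH2COO- + H+
From the ICE table, Ka = x²/(0.00087 − x) = 6.6 × 10^-4.
Here C₀/Ka ≈ 1.32, so the small-x approximation fails. Use the quadratic:
x = (−Ka + √(Ka² + 4·Ka·C₀))/2 = 4.96 × 10^-4 M
pH = −log(4.96 × 10^-4) = 3.30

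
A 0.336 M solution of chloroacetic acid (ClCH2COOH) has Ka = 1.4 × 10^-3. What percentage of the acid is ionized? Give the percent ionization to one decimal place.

ClCH2COOH ⇌ ClCH2COO- + H+; let x = [H+] at equilibrium.
Solve x² + 0.0014x − 0.00047 = 0 → x = 2.10 × 10^-2 M
Fraction ionized = 2.10 × 10^-2 / 0.336 = 0.0625 → 6.2%

6.2%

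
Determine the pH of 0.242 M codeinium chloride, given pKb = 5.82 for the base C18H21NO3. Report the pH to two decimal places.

C18H22NO3+ is the conjugate acid of the weak base C18H21NO3.
Kb = 10^(−5.82) = 1.51 × 10^-6
Ka = Kw/Kb = 1.0×10^-14 / 1.51 × 10^-6 = 6.62 × 10^-9
From the ICE table, Ka = [H+]²/(0.242 − [H+]) = 6.62 × 10^-9.
Since Ka ≪ C₀, [H+] ≈ √(Ka·C₀) = 4.00 × 10^-5 M.
Check: 0.017% ionized — well under 5%, approximation valid.
pH = −log[H+] = −log(4.00 × 10^-5) = 4.40

pH = 4.40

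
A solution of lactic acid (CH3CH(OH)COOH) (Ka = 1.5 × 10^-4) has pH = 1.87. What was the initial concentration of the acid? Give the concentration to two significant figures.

[H+] = 10^(-1.87) = 1.35 × 10^-2 M = x
Ka = x²/(C₀ − x) ⇒ C₀ = x + x²/Ka
C₀ = 1.35 × 10^-2 + (1.35 × 10^-2)²/(1.5 × 10^-4) = 1.23 M

C₀ = 1.2 M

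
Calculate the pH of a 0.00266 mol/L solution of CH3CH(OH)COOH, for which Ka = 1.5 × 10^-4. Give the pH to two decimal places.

pH = 3.25

CH3CH(OH)COOH ⇌ CH3CH(OH)COO- + H+
Ka = [H+]²/(0.00266 − [H+]) = 1.5 × 10^-4
[H+] is not negligible relative to C₀; solve [H+]² + 0.00015·[H+] − 3.99e-07 = 0.
[H+] = [−0.00015 + √(0.00015² + 1.6e-06)]/2 = 5.61 × 10^-4 M
pH = −log[H+] = −log(5.61 × 10^-4) = 3.25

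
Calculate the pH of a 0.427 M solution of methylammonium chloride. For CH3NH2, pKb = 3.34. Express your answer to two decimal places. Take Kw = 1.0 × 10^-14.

pH = 5.51

CH3NH3+ is the conjugate acid of the weak base CH3NH2.
Kb = 10^(−3.34) = 4.57 × 10^-4
Ka = Kw/Kb = 1.0×10^-14 / 4.57 × 10^-4 = 2.19 × 10^-11
Ka = [H+]²/(0.427 − [H+]) = 2.19 × 10^-11
Since Ka ≪ C₀, [H+] ≈ √(Ka·C₀) = 3.06 × 10^-6 M.
([H+]/C₀ = 0.00072% < 5%, so the approximation holds.)
pH = −log(3.06 × 10^-6) = 5.51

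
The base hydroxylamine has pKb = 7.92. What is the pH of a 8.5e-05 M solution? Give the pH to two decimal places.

pH = 8.00

NH2OH + H2O ⇌ NH3OH+ + OH-
Kb = 10^(−7.92) = 1.20 × 10^-8
From the ICE table, Kb = [OH-]²/(8.5e-05 − [OH-]) = 1.20 × 10^-8.
Since Kb ≪ C₀, [OH-] ≈ √(Kb·C₀) = 1.01 × 10^-6 M.
([OH-]/C₀ = 1.2% < 5%, so the approximation holds.)
pOH = 6.00, so pH = 14.00 − pOH = 8.00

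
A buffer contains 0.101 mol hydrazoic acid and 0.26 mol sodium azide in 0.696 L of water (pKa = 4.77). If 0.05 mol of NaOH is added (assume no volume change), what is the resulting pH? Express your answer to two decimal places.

pH = 5.55

After neutralization: n(HN3) = 0.051 mol, n(N3-) = 0.31 mol.
pH = pKa + log([A⁻]/[HA]) = 4.77 + log(0.31/0.051) = 4.77 +0.784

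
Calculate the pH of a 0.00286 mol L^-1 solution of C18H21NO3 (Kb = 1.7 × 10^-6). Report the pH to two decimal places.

C18H21NO3 + H2O ⇌ C18H22NO3+ + OH-
Kb = x²/(0.00286 − x) = 1.7 × 10^-6
Assume x ≪ 0.00286: x ≈ √(1.7 × 10^-6 × 0.00286) = 6.97 × 10^-5 M
Check: 2.4% ionized — well under 5%, approximation valid.
pOH = 4.16, so pH = 14.00 − pOH = 9.84

pH = 9.84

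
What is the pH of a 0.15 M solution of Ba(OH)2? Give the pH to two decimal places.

pH = 13.48

Ba(OH)2 is a strong base (each formula unit releases 2 OH-); [OH-] = 0.3 M.
pOH = -log(0.3) = 0.52
pH = 14.00 - 0.52 = 13.48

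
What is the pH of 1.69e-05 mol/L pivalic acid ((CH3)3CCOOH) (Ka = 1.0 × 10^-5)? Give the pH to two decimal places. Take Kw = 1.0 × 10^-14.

(CH3)3CCOOH ⇌ (CH3)3CCOO- + H+
Ka = x²/(1.69e-05 − x) = 1.0 × 10^-5
The 5% rule fails; solving x² + Ka·x − Ka·C₀ = 0 exactly:
x = [−1e-05 + √(1e-05² + 6.76e-10)]/2 = 8.93 × 10^-6 M
pH = −log[H+] = −log(8.93 × 10^-6) = 5.05

pH = 5.05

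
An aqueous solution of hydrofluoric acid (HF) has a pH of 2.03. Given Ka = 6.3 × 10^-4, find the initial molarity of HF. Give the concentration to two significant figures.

C₀ = 1.5 × 10^-1 M

[H+] = 10^(-2.03) = 9.33 × 10^-3 M = x
Ka = x²/(C₀ − x) ⇒ C₀ = x + x²/Ka
C₀ = 9.33 × 10^-3 + (9.33 × 10^-3)²/(6.3 × 10^-4) = 1.48 × 10^-1 M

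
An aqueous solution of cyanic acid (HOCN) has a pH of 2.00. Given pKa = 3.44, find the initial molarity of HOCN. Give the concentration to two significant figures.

[H+] = 10^(-2.00) = 1.00 × 10^-2 M = x
Ka = 10^(−3.44) = 3.63 × 10^-4
Ka = x²/(C₀ − x) ⇒ C₀ = x + x²/Ka
C₀ = 1.00 × 10^-2 + (1.00 × 10^-2)²/(3.63 × 10^-4) = 2.85 × 10^-1 M

C₀ = 2.9 × 10^-1 M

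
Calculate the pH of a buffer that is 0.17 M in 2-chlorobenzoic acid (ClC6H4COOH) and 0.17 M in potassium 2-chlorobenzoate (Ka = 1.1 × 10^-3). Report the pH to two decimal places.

pKa = −log(1.1 × 10^-3) = 2.959
Henderson–Hasselbalch: pH = pKa + log([ClC6H4COO-]/[ClC6H4COOH]) = 2.959 + log(0.17/0.17)
pH = 2.959 + (+0.000) = 2.96

pH = 2.96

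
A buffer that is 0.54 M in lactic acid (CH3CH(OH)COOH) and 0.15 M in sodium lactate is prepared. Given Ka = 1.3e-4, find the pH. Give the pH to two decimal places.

pKa = −log(1.3 × 10^-4) = 3.886
Using pH = pKa + log([base]/[acid]) with [base]/[acid] = 0.15/0.54:
pH = 3.886 + (-0.556) = 3.33

pH = 3.33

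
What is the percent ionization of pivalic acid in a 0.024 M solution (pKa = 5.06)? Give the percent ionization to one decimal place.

(CH3)3CCOOH ⇌ (CH3)3CCOO- + H+; let x = [H+] at equilibrium.
Ka = 10^(−5.06) = 8.71 × 10^-6
x ≈ √(Ka·C₀) = √(8.71 × 10^-6 × 0.024) = 4.57 × 10^-4 M
Fraction ionized = 4.57 × 10^-4 / 0.024 = 0.0190 → 1.9%

1.9%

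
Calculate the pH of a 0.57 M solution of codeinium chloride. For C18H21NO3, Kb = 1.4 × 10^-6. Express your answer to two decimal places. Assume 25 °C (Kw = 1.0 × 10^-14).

pH = 4.20

C18H22NO3+ is the conjugate acid of the weak base C18H21NO3.
Ka = Kw/Kb = 1.0×10^-14 / 1.4 × 10^-6 = 7.14 × 10^-9
Ka = [H+]²/(0.57 − [H+]) = 7.14 × 10^-9
Neglecting [H+] in the denominator: [H+] = √(7.14 × 10^-9 × 0.57) = 6.38 × 10^-5 M
pH = −log[H+] = −log(6.38 × 10^-5) = 4.20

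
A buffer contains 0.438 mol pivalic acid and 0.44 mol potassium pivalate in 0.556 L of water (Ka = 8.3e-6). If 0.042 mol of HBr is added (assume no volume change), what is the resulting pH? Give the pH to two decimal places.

Added H+ converts (CH3)3CCOO- to (CH3)3CCOOH: (CH3)3CCOOH → 0.48 mol, (CH3)3CCOO- → 0.398 mol.
pKa = −log(8.3 × 10^-6) = 5.081
pH = pKa + log(n_(CH3)3CCOO-/n_(CH3)3CCOOH) = 5.081 + log(0.398/0.48) = 5.081 + (-0.081)

pH = 5.00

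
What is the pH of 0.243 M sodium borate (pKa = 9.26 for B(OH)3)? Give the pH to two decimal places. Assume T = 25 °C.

pH = 11.32

B(OH)4- is the conjugate base of the weak acid B(OH)3.
Ka = 10^(−9.26) = 5.50 × 10^-10
Kb = Kw/Ka = 1.0×10^-14 / 5.50 × 10^-10 = 1.82 × 10^-5
From the ICE table, Kb = x²/(0.243 − x) = 1.82 × 10^-5.
Neglecting x in the denominator: x = √(1.82 × 10^-5 × 0.243) = 2.10 × 10^-3 M
Check: 0.87% ionized — well under 5%, approximation valid.
pOH = −log(2.10 × 10^-3) = 2.68; pH = 14.00 − 2.68 = 11.32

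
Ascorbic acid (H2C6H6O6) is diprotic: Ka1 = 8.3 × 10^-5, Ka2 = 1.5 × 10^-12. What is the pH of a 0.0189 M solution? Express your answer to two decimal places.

pH = 2.92

Since Ka1 ≫ Ka2, the first ionization dominates [H+].
Ka1 = x²/(0.0189 − x) = 8.3 × 10^-5
Solving the quadratic: x = (−Ka1 + √(Ka1² + 4·Ka1·C₀))/2 = 1.21 × 10^-3 M
pH = −log(1.21 × 10^-3) = 2.92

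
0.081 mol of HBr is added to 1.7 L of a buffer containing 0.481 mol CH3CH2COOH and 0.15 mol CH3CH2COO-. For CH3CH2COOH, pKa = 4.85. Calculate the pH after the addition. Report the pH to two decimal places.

pH = 3.94

After neutralization: n(CH3CH2COOH) = 0.562 mol, n(CH3CH2COO-) = 0.069 mol.
pH = pKa + log([A⁻]/[HA]) = 4.85 + log(0.069/0.562) = 4.85 -0.911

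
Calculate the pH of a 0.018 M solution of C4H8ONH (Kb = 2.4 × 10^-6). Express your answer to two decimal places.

pH = 10.32

C4H8ONH + H2O ⇌ C4H8ONH2+ + OH-
Let x = [OH-] at equilibrium. Kb = x²/(0.018 − x).
Neglecting x in the denominator: x = √(2.4 × 10^-6 × 0.018) = 2.08 × 10^-4 M
(x/C₀ = 1.2% < 5%, so the approximation holds.)
pOH = 3.68, so pH = 14.00 − pOH = 10.32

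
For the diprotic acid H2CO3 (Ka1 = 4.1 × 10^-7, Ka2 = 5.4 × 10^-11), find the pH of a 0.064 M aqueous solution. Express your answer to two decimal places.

Ka1 ≫ Ka2, so treat the first dissociation as the only significant source of H+.
Ka1 = x²/(0.064 − x) = 4.1 × 10^-7
x ≈ √(4.1 × 10^-7 × 0.064) = 1.62 × 10^-4 M
pH = −log(1.62 × 10^-4) = 3.79

pH = 3.79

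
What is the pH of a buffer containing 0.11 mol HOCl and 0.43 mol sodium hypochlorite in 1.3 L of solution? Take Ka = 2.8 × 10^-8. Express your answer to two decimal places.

pH = 8.14

pKa = −log(2.8 × 10^-8) = 7.553
pH = pKa + log([A⁻]/[HA]) = 7.553 + log(0.43/0.11)
pH = 7.553 + (+0.592) = 8.14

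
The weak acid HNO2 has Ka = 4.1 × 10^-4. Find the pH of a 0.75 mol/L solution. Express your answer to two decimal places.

HNO2 ⇌ NO2- + H+
Ka = [H+]²/(0.75 − [H+]) = 4.1 × 10^-4
Assume [H+] ≪ 0.75: [H+] ≈ √(4.1 × 10^-4 × 0.75) = 1.75 × 10^-2 M
Check: 2.3% ionized — well under 5%, approximation valid.
pH = −log[H+] = −log(1.75 × 10^-2) = 1.76

pH = 1.76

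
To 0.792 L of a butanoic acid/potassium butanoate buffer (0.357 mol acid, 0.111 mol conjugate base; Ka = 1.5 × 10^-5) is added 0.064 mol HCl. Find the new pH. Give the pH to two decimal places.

Added H+ converts CH3(CH2)2COO- to CH3(CH2)2COOH: CH3(CH2)2COOH → 0.421 mol, CH3(CH2)2COO- → 0.047 mol.
pKa = −log(1.5 × 10^-5) = 4.824
pH = pKa + log([A⁻]/[HA]) = 4.824 + log(0.047/0.421) = 4.824 -0.952

pH = 3.87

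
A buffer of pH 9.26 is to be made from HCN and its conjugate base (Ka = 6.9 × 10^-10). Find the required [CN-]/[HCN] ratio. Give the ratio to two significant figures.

pKa = -log(6.9 × 10^-10) = 9.161
pH = pKa + log(r) ⇒ log(r) = 9.26 − 9.161 = +0.099
r = [CN-]/[HCN] = 10^(+0.099) = 1.26

ratio = 1.3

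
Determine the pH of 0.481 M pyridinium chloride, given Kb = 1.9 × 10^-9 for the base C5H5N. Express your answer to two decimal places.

C5H5NH+ is the conjugate acid of the weak base C5H5N.
Ka = Kw/Kb = 1.0×10^-14 / 1.9 × 10^-9 = 5.26 × 10^-6
Ka = [H+]²/(0.481 − [H+]) = 5.26 × 10^-6
Assume [H+] ≪ 0.481: [H+] ≈ √(5.26 × 10^-6 × 0.481) = 1.59 × 10^-3 M
Check: 0.33% ionized — well under 5%, approximation valid.
pH = −log[H+] = −log(1.59 × 10^-3) = 2.80

pH = 2.80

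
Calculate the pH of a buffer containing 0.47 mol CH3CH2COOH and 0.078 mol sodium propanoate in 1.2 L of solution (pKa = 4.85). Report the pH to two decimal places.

Using pH = pKa + log([base]/[acid]) with [base]/[acid] = 0.078/0.47:
pH = 4.85 + (-0.780) = 4.07

pH = 4.07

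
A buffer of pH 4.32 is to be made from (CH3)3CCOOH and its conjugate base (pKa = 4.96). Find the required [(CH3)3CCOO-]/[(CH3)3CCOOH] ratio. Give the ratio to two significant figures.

ratio = 0.23

pH = pKa + log(r) ⇒ log(r) = 4.32 − 4.96 = -0.64
r = [(CH3)3CCOO-]/[(CH3)3CCOOH] = 10^(-0.64) = 0.229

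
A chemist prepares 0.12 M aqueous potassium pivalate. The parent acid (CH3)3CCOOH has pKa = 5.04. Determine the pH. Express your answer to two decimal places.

(CH3)3CCOO- is the conjugate base of the weak acid (CH3)3CCOOH.
Ka = 10^(−5.04) = 9.12 × 10^-6
Kb = Kw/Ka = 1.0×10^-14 / 9.12 × 10^-6 = 1.10 × 10^-9
Kb = [OH-]²/(0.12 − [OH-]) = 1.10 × 10^-9
Neglecting [OH-] in the denominator: [OH-] = √(1.10 × 10^-9 × 0.12) = 1.15 × 10^-5 M
([OH-]/C₀ = 0.0096% < 5%, so the approximation holds.)
pOH = −log(1.15 × 10^-5) = 4.94; pH = 14.00 − 4.94 = 9.06

pH = 9.06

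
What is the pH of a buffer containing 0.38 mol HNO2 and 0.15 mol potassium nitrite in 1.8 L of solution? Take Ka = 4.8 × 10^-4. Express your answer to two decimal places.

pH = 2.92

pKa = −log(4.8 × 10^-4) = 3.319
pH = pKa + log([A⁻]/[HA]) = 3.319 + log(0.15/0.38)
pH = 3.319 + (-0.404) = 2.92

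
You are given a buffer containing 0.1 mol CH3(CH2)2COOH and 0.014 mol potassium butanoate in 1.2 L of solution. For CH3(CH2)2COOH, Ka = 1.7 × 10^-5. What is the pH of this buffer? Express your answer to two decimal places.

pH = 3.92

pKa = −log(1.7 × 10^-5) = 4.770
Henderson–Hasselbalch: pH = pKa + log([CH3(CH2)2COO-]/[CH3(CH2)2COOH]) = 4.770 + log(0.014/0.1)
pH = 4.770 + (-0.854) = 3.92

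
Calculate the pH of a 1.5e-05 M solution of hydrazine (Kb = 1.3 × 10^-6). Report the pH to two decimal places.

N2H4 + H2O ⇌ N2H5+ + OH-
From the ICE table, Kb = [OH-]²/(1.5e-05 − [OH-]) = 1.3 × 10^-6.
[OH-] is not negligible relative to C₀; solve [OH-]² + 1.3e-06·[OH-] − 1.95e-11 = 0.
[OH-] = (−Kb + √(Kb² + 4·Kb·C₀))/2 = 3.81 × 10^-6 M
pOH = 5.42, so pH = 14.00 − pOH = 8.58

pH = 8.58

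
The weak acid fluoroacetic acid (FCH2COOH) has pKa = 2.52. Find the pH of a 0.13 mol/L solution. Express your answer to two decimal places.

pH = 1.74

FCH2COOH ⇌ FCH2COO- + H+
Ka = 10^(−2.52) = 3.02 × 10^-3
From the ICE table, Ka = [H+]²/(0.13 − [H+]) = 3.02 × 10^-3.
The 5% rule fails; solving [H+]² + Ka·[H+] − Ka·C₀ = 0 exactly:
[H+] = (−Ka + √(Ka² + 4·Ka·C₀))/2 = 1.84 × 10^-2 M
pH = −log(1.84 × 10^-2) = 1.74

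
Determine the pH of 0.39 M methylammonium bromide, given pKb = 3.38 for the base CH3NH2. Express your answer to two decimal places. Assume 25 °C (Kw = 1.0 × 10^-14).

CH3NH3+ is the conjugate acid of the weak base CH3NH2.
Kb = 10^(−3.38) = 4.17 × 10^-4
Ka = Kw/Kb = 1.0×10^-14 / 4.17 × 10^-4 = 2.40 × 10^-11
From the ICE table, Ka = x²/(0.39 − x) = 2.40 × 10^-11.
Since Ka ≪ C₀, x ≈ √(Ka·C₀) = 3.06 × 10^-6 M.
(x/C₀ = 0.00078% < 5%, so the approximation holds.)
pH = −log[H+] = −log(3.06 × 10^-6) = 5.51

pH = 5.51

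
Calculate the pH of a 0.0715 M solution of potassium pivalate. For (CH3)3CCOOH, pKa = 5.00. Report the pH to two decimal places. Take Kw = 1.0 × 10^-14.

pH = 8.93

(CH3)3CCOO- is the conjugate base of the weak acid (CH3)3CCOOH.
Ka = 10^(−5.00) = 1.00 × 10^-5
Kb = Kw/Ka = 1.0×10^-14 / 1.00 × 10^-5 = 1.00 × 10^-9
From the ICE table, Kb = x²/(0.0715 − x) = 1.00 × 10^-9.
Neglecting x in the denominator: x = √(1.00 × 10^-9 × 0.0715) = 8.46 × 10^-6 M
Check: 0.012% ionized — well under 5%, approximation valid.
pOH = −log(8.46 × 10^-6) = 5.07; pH = 14.00 − 5.07 = 8.93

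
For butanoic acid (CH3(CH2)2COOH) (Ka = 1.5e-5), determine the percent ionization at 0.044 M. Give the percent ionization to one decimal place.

CH3(CH2)2COOH ⇌ CH3(CH2)2COO- + H+; let x = [H+] at equilibrium.
x ≈ √(Ka·C₀) = √(1.5 × 10^-5 × 0.044) = 8.12 × 10^-4 M
Fraction ionized = 8.12 × 10^-4 / 0.044 = 0.0185 → 1.8%

1.8%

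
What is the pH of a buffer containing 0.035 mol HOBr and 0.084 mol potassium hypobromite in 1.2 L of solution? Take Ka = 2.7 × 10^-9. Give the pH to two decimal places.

pKa = −log(2.7 × 10^-9) = 8.569
Using pH = pKa + log([base]/[acid]) with [base]/[acid] = 0.084/0.035:
pH = 8.569 + (+0.380) = 8.95

pH = 8.95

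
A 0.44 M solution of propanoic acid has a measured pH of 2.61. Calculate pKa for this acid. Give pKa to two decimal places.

pKa = 4.86

[H+] = 10^(-2.61) = 2.45 × 10^-3 M
At equilibrium [HA] = 0.44 − 2.45 × 10^-3 = 4.38 × 10^-1 M
Ka = [H+][A-]/[HA] = (2.45 × 10^-3)² / 4.38 × 10^-1 = 1.37 × 10^-5
pKa = -log(1.37 × 10^-5) = 4.86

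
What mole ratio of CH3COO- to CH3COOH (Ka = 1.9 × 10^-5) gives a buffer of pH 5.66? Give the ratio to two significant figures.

ratio = 8.7

pKa = -log(1.9 × 10^-5) = 4.721
pH = pKa + log(r) ⇒ log(r) = 5.66 − 4.721 = +0.939
r = [CH3COO-]/[CH3COOH] = 10^(+0.939) = 8.69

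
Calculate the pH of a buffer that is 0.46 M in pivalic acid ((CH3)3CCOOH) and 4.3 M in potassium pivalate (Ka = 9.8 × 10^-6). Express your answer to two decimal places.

pKa = −log(9.8 × 10^-6) = 5.009
pH = pKa + log([A⁻]/[HA]) = 5.009 + log(4.3/0.46)
pH = 5.009 + (+0.971) = 5.98

pH = 5.98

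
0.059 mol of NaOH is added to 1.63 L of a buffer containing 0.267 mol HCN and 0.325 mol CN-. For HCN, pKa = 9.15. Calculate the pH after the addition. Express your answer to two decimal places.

pH = 9.42

After neutralization: n(HCN) = 0.208 mol, n(CN-) = 0.384 mol.
Henderson–Hasselbalch with mole ratio 0.384/0.208: pH = 9.15 + (+0.266)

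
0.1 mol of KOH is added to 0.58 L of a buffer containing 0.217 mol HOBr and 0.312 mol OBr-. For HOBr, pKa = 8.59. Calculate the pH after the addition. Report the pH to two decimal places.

After neutralization: n(HOBr) = 0.117 mol, n(OBr-) = 0.412 mol.
pH = pKa + log([A⁻]/[HA]) = 8.59 + log(0.412/0.117) = 8.59 +0.547

pH = 9.14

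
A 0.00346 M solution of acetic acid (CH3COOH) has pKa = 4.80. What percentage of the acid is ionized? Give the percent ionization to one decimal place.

6.5%

CH3COOH ⇌ CH3COO- + H+; let x = [H+] at equilibrium.
Ka = 10^(−4.80) = 1.58 × 10^-5
Ka = x²/(C₀ − x); solving the quadratic gives x = 2.26 × 10^-4 M.
% ionization = x/C₀ × 100% = 2.26 × 10^-4/0.00346 × 100% = 6.5%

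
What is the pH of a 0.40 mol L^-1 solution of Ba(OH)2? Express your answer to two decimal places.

pH = 13.90

Ba(OH)2 is a strong base (each formula unit releases 2 OH-); [OH-] = 0.8 M.
pOH = -log(0.8) = 0.10
pH = 14.00 - 0.10 = 13.90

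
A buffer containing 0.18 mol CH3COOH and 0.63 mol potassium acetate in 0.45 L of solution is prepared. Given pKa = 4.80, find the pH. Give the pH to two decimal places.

pH = pKa + log([A⁻]/[HA]) = 4.80 + log(0.63/0.18)
pH = 4.80 + (+0.544) = 5.34

pH = 5.34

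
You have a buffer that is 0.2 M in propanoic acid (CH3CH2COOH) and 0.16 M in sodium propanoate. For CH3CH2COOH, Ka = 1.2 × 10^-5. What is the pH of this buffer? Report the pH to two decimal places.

pH = 4.82

pKa = −log(1.2 × 10^-5) = 4.921
pH = pKa + log([A⁻]/[HA]) = 4.921 + log(0.16/0.2)
pH = 4.921 + (-0.097) = 4.82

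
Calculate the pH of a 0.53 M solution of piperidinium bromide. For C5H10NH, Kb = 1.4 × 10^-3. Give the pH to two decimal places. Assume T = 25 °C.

pH = 5.71

C5H10NH2+ is the conjugate acid of the weak base C5H10NH.
Ka = Kw/Kb = 1.0×10^-14 / 1.4 × 10^-3 = 7.14 × 10^-12
From the ICE table, Ka = [H+]²/(0.53 − [H+]) = 7.14 × 10^-12.
Since Ka ≪ C₀, [H+] ≈ √(Ka·C₀) = 1.95 × 10^-6 M.
pH = −log(1.95 × 10^-6) = 5.71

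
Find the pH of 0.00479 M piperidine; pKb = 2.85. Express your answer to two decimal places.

pH = 11.30

C5H10NH + H2O ⇌ C5H10NH2+ + OH-
Kb = 10^(−2.85) = 1.41 × 10^-3
Kb = x²/(0.00479 − x) = 1.41 × 10^-3
Here C₀/Kb ≈ 3.4, so the small-x approximation fails. Use the quadratic:
x = [−0.00141 + √(0.00141² + 2.7e-05)]/2 = 1.99 × 10^-3 M
pOH = −log(1.99 × 10^-3) = 2.70; pH = 14.00 − 2.70 = 11.30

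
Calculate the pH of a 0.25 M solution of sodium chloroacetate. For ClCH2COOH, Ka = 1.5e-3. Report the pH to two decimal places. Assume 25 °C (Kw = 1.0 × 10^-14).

ClCH2COO- is the conjugate base of the weak acid ClCH2COOH.
Kb = Kw/Ka = 1.0×10^-14 / 1.5 × 10^-3 = 6.67 × 10^-12
Kb = [OH-]²/(0.25 − [OH-]) = 6.67 × 10^-12
Since Kb ≪ C₀, [OH-] ≈ √(Kb·C₀) = 1.29 × 10^-6 M.
pOH = −log(1.29 × 10^-6) = 5.89; pH = 14.00 − 5.89 = 8.11

pH = 8.11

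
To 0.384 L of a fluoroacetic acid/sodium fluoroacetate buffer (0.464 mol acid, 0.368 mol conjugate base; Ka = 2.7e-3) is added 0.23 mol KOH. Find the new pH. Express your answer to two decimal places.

pH = 2.98

OH- converts FCH2COOH to FCH2COO-: FCH2COOH → 0.234 mol, FCH2COO- → 0.598 mol.
pKa = −log(2.7 × 10^-3) = 2.569
pH = pKa + log(n_FCH2COO-/n_FCH2COOH) = 2.569 + log(0.598/0.234) = 2.569 + (+0.407)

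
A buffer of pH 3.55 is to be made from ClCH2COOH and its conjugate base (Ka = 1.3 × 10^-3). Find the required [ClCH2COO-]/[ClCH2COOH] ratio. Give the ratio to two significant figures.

ratio = 4.6

pKa = -log(1.3 × 10^-3) = 2.886
pH = pKa + log(r) ⇒ log(r) = 3.55 − 2.886 = +0.664
r = [ClCH2COO-]/[ClCH2COOH] = 10^(+0.664) = 4.61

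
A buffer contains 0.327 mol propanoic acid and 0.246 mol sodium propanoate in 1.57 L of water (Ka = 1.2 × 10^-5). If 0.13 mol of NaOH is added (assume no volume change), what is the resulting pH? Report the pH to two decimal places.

pH = 5.20

OH- converts CH3CH2COOH to CH3CH2COO-: CH3CH2COOH → 0.197 mol, CH3CH2COO- → 0.376 mol.
pKa = −log(1.2 × 10^-5) = 4.921
pH = pKa + log(n_CH3CH2COO-/n_CH3CH2COOH) = 4.921 + log(0.376/0.197) = 4.921 + (+0.281)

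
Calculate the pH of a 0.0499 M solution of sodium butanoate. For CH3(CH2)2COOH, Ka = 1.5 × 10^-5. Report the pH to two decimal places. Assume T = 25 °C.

pH = 8.76

CH3(CH2)2COO- is the conjugate base of the weak acid CH3(CH2)2COOH.
Kb = Kw/Ka = 1.0×10^-14 / 1.5 × 10^-5 = 6.67 × 10^-10
Kb = x²/(0.0499 − x) = 6.67 × 10^-10
Assume x ≪ 0.0499: x ≈ √(6.67 × 10^-10 × 0.0499) = 5.77 × 10^-6 M
(x/C₀ = 0.012% < 5%, so the approximation holds.)
pOH = 5.24, so pH = 14.00 − pOH = 8.76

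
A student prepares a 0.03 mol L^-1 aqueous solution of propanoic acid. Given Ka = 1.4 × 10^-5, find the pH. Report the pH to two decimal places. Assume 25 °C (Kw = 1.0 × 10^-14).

pH = 3.19

CH3CH2COOH ⇌ CH3CH2COO- + H+
From the ICE table, Ka = x²/(0.03 − x) = 1.4 × 10^-5.
Neglecting x in the denominator: x = √(1.4 × 10^-5 × 0.03) = 6.48 × 10^-4 M
pH = −log(6.48 × 10^-4) = 3.19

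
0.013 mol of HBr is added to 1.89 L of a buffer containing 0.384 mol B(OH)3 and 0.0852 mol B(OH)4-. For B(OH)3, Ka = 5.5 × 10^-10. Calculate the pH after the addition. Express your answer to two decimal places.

Added H+ converts B(OH)4- to B(OH)3: B(OH)3 → 0.397 mol, B(OH)4- → 0.0722 mol.
pKa = −log(5.5 × 10^-10) = 9.260
pH = pKa + log(n_B(OH)4-/n_B(OH)3) = 9.260 + log(0.0722/0.397) = 9.260 + (-0.740)

pH = 8.52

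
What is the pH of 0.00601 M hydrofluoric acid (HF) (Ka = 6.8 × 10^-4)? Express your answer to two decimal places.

HF ⇌ F- + H+
Ka = x²/(0.00601 − x) = 6.8 × 10^-4
x is not negligible relative to C₀; solve x² + 0.00068·x − 4.09e-06 = 0.
x = [−0.00068 + √(0.00068² + 1.63e-05)]/2 = 1.71 × 10^-3 M
pH = −log[H+] = −log(1.71 × 10^-3) = 2.77

pH = 2.77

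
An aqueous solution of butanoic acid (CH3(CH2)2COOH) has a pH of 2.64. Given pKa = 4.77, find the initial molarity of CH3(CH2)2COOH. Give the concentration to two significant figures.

C₀ = 3.1 × 10^-1 M

[H+] = 10^(-2.64) = 2.29 × 10^-3 M = x
Ka = 10^(−4.77) = 1.70 × 10^-5
Ka = x²/(C₀ − x) ⇒ C₀ = x + x²/Ka
C₀ = 2.29 × 10^-3 + (2.29 × 10^-3)²/(1.70 × 10^-5) = 3.11 × 10^-1 M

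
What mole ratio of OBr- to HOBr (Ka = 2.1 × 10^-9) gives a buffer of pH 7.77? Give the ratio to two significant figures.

ratio = 0.12

pKa = -log(2.1 × 10^-9) = 8.678
pH = pKa + log(r) ⇒ log(r) = 7.77 − 8.678 = -0.908
r = [OBr-]/[HOBr] = 10^(-0.908) = 0.124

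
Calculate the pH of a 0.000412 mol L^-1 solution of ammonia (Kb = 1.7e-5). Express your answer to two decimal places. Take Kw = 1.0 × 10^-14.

pH = 9.88

NH3 + H2O ⇌ NH4+ + OH-
From the ICE table, Kb = [OH-]²/(0.000412 − [OH-]) = 1.7 × 10^-5.
[OH-] is not negligible relative to C₀; solve [OH-]² + 1.7e-05·[OH-] − 7e-09 = 0.
[OH-] = [−1.7e-05 + √(1.7e-05² + 2.8e-08)]/2 = 7.56 × 10^-5 M
pOH = −log(7.56 × 10^-5) = 4.12; pH = 14.00 − 4.12 = 9.88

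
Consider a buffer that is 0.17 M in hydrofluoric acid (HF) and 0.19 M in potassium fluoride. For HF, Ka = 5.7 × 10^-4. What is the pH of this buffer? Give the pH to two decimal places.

pKa = −log(5.7 × 10^-4) = 3.244
pH = pKa + log([A⁻]/[HA]) = 3.244 + log(0.19/0.17)
pH = 3.244 + (+0.048) = 3.29

pH = 3.29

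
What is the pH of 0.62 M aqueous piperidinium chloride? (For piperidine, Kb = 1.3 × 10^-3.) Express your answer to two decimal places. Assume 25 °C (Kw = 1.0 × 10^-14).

C5H10NH2+ is the conjugate acid of the weak base C5H10NH.
Ka = Kw/Kb = 1.0×10^-14 / 1.3 × 10^-3 = 7.69 × 10^-12
Let x = [H+] at equilibrium. Ka = x²/(0.62 − x).
Since Ka ≪ C₀, x ≈ √(Ka·C₀) = 2.18 × 10^-6 M.
Check: 0.00035% ionized — well under 5%, approximation valid.
pH = −log(2.18 × 10^-6) = 5.66

pH = 5.66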